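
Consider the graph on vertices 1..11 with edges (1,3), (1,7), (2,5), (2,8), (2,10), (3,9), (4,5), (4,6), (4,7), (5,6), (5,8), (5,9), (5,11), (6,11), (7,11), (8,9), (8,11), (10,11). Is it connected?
Yes (BFS from 1 visits [1, 3, 7, 9, 4, 11, 5, 8, 6, 10, 2] — all 11 vertices reached)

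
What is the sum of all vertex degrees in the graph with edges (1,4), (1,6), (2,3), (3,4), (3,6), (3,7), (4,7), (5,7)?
16 (handshake: sum of degrees = 2|E| = 2 x 8 = 16)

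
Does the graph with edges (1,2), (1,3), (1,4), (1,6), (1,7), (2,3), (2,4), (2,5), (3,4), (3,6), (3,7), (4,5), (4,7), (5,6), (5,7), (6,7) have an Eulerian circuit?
No (4 vertices have odd degree: {1, 3, 4, 7}; Eulerian circuit requires 0)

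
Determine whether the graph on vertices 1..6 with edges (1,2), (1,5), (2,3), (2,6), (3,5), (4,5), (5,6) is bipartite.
Yes. Partition: {1, 3, 4, 6}, {2, 5}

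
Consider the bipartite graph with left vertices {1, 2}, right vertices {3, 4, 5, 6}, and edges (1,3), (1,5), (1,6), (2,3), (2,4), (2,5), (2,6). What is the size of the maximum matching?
2 (matching: (1,6), (2,5); upper bound min(|L|,|R|) = min(2,4) = 2)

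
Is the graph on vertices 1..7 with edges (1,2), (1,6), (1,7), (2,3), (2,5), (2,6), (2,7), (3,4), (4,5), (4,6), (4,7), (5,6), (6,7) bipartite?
No (odd cycle of length 3: 2 -> 1 -> 6 -> 2)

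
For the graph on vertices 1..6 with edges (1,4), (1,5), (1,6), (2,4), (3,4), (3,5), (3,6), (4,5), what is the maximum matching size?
3 (matching: (1,6), (2,4), (3,5); upper bound floor(n/2) = floor(6/2) = 3)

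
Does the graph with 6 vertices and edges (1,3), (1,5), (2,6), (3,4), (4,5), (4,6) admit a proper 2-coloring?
Yes. Partition: {1, 2, 4}, {3, 5, 6}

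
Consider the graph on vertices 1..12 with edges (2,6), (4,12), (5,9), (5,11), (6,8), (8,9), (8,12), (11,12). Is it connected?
No, it has 5 components: {1}, {2, 4, 5, 6, 8, 9, 11, 12}, {3}, {7}, {10}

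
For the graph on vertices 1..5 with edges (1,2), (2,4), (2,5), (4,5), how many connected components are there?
2 (components: {1, 2, 4, 5}, {3})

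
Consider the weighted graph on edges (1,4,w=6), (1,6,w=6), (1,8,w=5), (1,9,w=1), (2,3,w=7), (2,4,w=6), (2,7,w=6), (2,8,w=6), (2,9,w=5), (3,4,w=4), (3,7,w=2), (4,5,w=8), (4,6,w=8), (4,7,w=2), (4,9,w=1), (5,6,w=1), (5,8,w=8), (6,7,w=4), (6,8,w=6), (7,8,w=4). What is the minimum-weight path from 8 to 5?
7 (path: 8 -> 6 -> 5; weights 6 + 1 = 7)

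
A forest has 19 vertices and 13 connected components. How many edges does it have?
6 (Each of the 13 component trees on V_i vertices has V_i - 1 edges; summing gives V - C = 19 - 13 = 6)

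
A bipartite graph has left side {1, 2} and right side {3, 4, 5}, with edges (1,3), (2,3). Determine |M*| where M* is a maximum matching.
1 (matching: (1,3); upper bound min(|L|,|R|) = min(2,3) = 2)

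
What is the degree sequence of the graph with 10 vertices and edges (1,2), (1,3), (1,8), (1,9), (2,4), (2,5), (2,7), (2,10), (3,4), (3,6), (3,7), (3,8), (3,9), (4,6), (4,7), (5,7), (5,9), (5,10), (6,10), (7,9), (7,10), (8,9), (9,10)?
[6, 6, 6, 5, 5, 4, 4, 4, 3, 3] (degrees: deg(1)=4, deg(2)=5, deg(3)=6, deg(4)=4, deg(5)=4, deg(6)=3, deg(7)=6, deg(8)=3, deg(9)=6, deg(10)=5)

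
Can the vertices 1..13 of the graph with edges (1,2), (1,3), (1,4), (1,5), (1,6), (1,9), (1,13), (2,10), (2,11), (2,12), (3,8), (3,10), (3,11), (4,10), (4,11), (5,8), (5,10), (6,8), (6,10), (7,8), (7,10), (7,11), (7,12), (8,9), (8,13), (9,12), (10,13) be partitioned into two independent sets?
Yes. Partition: {1, 8, 10, 11, 12}, {2, 3, 4, 5, 6, 7, 9, 13}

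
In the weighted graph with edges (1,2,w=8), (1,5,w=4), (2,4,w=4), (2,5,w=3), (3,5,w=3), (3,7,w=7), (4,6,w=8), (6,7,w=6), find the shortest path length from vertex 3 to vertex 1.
7 (path: 3 -> 5 -> 1; weights 3 + 4 = 7)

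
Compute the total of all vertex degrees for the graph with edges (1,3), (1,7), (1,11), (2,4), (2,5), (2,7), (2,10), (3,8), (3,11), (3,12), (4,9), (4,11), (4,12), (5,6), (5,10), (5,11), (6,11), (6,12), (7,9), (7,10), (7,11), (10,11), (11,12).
46 (handshake: sum of degrees = 2|E| = 2 x 23 = 46)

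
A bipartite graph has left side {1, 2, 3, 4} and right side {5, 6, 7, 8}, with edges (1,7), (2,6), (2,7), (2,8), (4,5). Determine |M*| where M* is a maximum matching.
3 (matching: (1,7), (2,8), (4,5); upper bound min(|L|,|R|) = min(4,4) = 4)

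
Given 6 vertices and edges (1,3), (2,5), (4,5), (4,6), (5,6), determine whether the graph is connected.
No, it has 2 components: {1, 3}, {2, 4, 5, 6}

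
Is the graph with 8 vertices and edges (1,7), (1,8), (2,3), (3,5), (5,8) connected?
No, it has 3 components: {1, 2, 3, 5, 7, 8}, {4}, {6}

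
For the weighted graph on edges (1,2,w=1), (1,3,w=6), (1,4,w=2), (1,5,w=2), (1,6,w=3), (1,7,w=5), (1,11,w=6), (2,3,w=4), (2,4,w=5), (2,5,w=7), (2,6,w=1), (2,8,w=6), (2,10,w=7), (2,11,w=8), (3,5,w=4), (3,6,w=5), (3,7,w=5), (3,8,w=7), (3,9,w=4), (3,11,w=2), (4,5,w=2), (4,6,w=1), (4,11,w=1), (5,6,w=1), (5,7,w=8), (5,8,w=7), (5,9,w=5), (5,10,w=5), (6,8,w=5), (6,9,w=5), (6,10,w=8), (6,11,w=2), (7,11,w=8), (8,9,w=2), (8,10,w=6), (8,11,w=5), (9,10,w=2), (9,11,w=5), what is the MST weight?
20 (MST edges: (1,2,w=1), (1,7,w=5), (2,6,w=1), (3,9,w=4), (3,11,w=2), (4,6,w=1), (4,11,w=1), (5,6,w=1), (8,9,w=2), (9,10,w=2); sum of weights 1 + 5 + 1 + 4 + 2 + 1 + 1 + 1 + 2 + 2 = 20)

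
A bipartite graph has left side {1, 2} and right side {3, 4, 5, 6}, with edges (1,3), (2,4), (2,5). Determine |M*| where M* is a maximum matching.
2 (matching: (1,3), (2,5); upper bound min(|L|,|R|) = min(2,4) = 2)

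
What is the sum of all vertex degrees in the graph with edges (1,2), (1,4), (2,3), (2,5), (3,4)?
10 (handshake: sum of degrees = 2|E| = 2 x 5 = 10)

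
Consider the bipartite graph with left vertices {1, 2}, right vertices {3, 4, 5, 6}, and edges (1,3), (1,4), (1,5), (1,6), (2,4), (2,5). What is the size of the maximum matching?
2 (matching: (1,6), (2,5); upper bound min(|L|,|R|) = min(2,4) = 2)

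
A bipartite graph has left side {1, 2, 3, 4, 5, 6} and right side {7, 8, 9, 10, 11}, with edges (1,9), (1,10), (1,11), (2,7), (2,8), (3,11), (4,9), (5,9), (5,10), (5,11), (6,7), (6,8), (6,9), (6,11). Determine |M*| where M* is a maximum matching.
5 (matching: (1,11), (2,8), (4,9), (5,10), (6,7); upper bound min(|L|,|R|) = min(6,5) = 5)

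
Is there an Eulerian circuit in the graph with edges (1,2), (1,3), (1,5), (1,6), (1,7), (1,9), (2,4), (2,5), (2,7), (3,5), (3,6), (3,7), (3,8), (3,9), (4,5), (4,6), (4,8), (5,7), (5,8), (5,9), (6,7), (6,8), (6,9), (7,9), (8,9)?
No (2 vertices have odd degree: {5, 8}; Eulerian circuit requires 0)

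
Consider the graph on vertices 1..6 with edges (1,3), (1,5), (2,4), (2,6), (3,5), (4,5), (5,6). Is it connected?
Yes (BFS from 1 visits [1, 3, 5, 4, 6, 2] — all 6 vertices reached)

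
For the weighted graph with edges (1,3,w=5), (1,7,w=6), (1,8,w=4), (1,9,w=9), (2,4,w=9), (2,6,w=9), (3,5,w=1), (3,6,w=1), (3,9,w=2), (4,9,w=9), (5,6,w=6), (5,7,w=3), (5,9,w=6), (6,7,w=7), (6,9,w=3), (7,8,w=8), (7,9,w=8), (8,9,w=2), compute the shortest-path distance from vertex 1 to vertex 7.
6 (path: 1 -> 7; weights 6 = 6)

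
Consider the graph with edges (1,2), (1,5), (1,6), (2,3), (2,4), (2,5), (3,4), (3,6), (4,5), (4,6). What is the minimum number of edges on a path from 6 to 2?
2 (path: 6 -> 1 -> 2, 2 edges)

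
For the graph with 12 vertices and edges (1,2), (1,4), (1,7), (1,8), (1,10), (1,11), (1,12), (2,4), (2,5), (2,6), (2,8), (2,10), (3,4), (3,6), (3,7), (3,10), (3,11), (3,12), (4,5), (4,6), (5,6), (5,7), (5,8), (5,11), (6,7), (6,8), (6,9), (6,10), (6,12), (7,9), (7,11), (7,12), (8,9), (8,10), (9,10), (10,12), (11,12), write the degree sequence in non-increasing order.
[9, 7, 7, 7, 6, 6, 6, 6, 6, 5, 5, 4] (degrees: deg(1)=7, deg(2)=6, deg(3)=6, deg(4)=5, deg(5)=6, deg(6)=9, deg(7)=7, deg(8)=6, deg(9)=4, deg(10)=7, deg(11)=5, deg(12)=6)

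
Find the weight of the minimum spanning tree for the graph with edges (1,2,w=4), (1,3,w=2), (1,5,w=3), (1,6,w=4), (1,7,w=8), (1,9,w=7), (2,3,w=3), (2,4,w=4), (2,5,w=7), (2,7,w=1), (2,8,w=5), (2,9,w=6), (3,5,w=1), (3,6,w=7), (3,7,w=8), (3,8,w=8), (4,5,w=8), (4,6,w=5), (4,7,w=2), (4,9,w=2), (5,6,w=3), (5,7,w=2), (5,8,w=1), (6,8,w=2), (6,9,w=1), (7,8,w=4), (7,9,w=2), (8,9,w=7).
12 (MST edges: (1,3,w=2), (2,7,w=1), (3,5,w=1), (4,7,w=2), (4,9,w=2), (5,7,w=2), (5,8,w=1), (6,9,w=1); sum of weights 2 + 1 + 1 + 2 + 2 + 2 + 1 + 1 = 12)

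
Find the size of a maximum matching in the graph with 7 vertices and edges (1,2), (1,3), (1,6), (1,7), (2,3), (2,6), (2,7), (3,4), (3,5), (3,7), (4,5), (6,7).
3 (matching: (1,6), (3,7), (4,5); upper bound floor(n/2) = floor(7/2) = 3)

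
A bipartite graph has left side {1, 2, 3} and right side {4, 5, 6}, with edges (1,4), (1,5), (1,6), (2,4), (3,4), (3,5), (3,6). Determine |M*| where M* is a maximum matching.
3 (matching: (1,6), (2,4), (3,5); upper bound min(|L|,|R|) = min(3,3) = 3)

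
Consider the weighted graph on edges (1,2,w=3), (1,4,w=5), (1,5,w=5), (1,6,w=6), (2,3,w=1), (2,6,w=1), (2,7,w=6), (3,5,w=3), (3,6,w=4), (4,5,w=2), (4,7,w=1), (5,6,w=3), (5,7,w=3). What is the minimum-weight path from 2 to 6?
1 (path: 2 -> 6; weights 1 = 1)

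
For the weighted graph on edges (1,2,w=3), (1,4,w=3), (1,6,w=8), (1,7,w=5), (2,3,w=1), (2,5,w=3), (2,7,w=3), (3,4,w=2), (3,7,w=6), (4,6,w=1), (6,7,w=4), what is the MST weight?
13 (MST edges: (1,2,w=3), (2,3,w=1), (2,5,w=3), (2,7,w=3), (3,4,w=2), (4,6,w=1); sum of weights 3 + 1 + 3 + 3 + 2 + 1 = 13)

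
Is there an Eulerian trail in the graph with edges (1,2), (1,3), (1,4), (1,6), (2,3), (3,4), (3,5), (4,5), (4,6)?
Yes — and in fact it has an Eulerian circuit (the graph is connected and all 6 vertices have even degree)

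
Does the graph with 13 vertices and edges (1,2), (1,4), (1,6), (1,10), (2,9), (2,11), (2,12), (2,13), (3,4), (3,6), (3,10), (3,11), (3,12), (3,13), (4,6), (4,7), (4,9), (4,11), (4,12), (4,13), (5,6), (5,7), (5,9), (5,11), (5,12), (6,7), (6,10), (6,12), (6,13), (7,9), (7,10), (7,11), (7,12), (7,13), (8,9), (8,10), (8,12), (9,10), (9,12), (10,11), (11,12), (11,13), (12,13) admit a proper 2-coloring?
No (odd cycle of length 3: 10 -> 1 -> 6 -> 10)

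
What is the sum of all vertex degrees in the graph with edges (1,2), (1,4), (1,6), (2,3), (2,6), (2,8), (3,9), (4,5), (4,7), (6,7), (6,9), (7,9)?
24 (handshake: sum of degrees = 2|E| = 2 x 12 = 24)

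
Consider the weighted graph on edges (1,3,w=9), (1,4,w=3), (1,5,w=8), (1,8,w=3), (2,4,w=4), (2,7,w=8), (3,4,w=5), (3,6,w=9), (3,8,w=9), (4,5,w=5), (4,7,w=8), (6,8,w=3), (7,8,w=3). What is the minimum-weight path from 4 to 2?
4 (path: 4 -> 2; weights 4 = 4)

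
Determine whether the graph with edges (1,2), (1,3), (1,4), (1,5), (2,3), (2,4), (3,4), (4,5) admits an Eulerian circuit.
No (2 vertices have odd degree: {2, 3}; Eulerian circuit requires 0)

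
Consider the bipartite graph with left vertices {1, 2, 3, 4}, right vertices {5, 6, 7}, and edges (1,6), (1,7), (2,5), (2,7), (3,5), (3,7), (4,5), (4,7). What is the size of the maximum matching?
3 (matching: (1,6), (2,7), (3,5); upper bound min(|L|,|R|) = min(4,3) = 3)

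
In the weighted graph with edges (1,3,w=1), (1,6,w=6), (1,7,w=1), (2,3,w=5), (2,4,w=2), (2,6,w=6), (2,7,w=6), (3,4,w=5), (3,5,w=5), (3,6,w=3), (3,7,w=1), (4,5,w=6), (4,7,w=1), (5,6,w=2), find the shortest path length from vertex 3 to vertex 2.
4 (path: 3 -> 7 -> 4 -> 2; weights 1 + 1 + 2 = 4)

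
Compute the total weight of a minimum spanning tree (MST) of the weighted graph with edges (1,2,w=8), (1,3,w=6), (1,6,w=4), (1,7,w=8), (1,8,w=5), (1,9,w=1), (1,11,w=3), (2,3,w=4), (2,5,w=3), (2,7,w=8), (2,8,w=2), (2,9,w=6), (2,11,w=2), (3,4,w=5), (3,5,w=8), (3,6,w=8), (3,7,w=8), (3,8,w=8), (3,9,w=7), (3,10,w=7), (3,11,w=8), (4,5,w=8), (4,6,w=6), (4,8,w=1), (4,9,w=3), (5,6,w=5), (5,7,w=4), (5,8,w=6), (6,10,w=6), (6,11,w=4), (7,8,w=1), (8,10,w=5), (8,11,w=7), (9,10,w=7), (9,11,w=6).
26 (MST edges: (1,6,w=4), (1,9,w=1), (1,11,w=3), (2,3,w=4), (2,5,w=3), (2,8,w=2), (2,11,w=2), (4,8,w=1), (7,8,w=1), (8,10,w=5); sum of weights 4 + 1 + 3 + 4 + 3 + 2 + 2 + 1 + 1 + 5 = 26)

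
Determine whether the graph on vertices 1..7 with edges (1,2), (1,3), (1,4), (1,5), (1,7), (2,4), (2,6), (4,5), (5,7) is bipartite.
No (odd cycle of length 3: 2 -> 1 -> 4 -> 2)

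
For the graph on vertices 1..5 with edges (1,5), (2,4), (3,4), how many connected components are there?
2 (components: {1, 5}, {2, 3, 4})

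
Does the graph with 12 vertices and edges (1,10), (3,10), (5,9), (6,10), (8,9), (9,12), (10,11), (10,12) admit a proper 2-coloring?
Yes. Partition: {1, 2, 3, 4, 5, 6, 7, 8, 11, 12}, {9, 10}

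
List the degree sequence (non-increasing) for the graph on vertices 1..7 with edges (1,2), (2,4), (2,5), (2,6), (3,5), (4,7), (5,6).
[4, 3, 2, 2, 1, 1, 1] (degrees: deg(1)=1, deg(2)=4, deg(3)=1, deg(4)=2, deg(5)=3, deg(6)=2, deg(7)=1)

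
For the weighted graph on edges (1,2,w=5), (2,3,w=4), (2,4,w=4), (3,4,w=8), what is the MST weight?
13 (MST edges: (1,2,w=5), (2,3,w=4), (2,4,w=4); sum of weights 5 + 4 + 4 = 13)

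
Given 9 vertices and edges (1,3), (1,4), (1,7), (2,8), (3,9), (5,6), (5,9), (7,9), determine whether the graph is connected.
No, it has 2 components: {1, 3, 4, 5, 6, 7, 9}, {2, 8}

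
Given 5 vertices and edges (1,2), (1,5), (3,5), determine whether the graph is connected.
No, it has 2 components: {1, 2, 3, 5}, {4}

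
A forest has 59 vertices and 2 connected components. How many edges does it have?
57 (Each of the 2 component trees on V_i vertices has V_i - 1 edges; summing gives V - C = 59 - 2 = 57)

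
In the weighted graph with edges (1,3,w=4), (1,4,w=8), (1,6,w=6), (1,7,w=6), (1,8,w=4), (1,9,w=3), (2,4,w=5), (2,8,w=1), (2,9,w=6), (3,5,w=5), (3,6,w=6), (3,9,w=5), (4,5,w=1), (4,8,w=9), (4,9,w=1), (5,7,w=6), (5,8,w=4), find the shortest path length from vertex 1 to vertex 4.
4 (path: 1 -> 9 -> 4; weights 3 + 1 = 4)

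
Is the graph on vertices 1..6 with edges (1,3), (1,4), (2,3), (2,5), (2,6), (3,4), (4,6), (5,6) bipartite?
No (odd cycle of length 3: 3 -> 1 -> 4 -> 3)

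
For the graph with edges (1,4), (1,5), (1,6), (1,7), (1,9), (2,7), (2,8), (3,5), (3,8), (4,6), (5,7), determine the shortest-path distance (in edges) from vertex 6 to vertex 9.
2 (path: 6 -> 1 -> 9, 2 edges)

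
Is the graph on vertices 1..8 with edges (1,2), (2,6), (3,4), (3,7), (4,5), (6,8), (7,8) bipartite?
Yes. Partition: {1, 4, 6, 7}, {2, 3, 5, 8}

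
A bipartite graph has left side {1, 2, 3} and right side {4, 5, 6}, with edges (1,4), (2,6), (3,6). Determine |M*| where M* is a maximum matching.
2 (matching: (1,4), (2,6); upper bound min(|L|,|R|) = min(3,3) = 3)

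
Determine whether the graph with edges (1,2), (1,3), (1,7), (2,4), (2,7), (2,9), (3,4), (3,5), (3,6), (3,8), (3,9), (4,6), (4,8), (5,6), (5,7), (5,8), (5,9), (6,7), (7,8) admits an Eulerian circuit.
No (4 vertices have odd degree: {1, 5, 7, 9}; Eulerian circuit requires 0)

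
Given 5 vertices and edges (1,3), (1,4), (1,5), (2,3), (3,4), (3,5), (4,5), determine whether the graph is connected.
Yes (BFS from 1 visits [1, 3, 4, 5, 2] — all 5 vertices reached)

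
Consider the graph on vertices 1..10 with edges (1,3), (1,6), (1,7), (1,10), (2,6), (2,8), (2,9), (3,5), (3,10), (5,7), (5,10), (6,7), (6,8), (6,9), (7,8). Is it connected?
No, it has 2 components: {1, 2, 3, 5, 6, 7, 8, 9, 10}, {4}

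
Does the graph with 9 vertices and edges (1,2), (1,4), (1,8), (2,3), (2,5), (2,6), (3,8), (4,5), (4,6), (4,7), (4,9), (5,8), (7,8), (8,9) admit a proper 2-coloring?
Yes. Partition: {1, 3, 5, 6, 7, 9}, {2, 4, 8}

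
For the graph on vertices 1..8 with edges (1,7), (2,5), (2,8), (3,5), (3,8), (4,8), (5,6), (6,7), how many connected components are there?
1 (components: {1, 2, 3, 4, 5, 6, 7, 8})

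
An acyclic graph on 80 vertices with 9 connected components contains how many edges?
71 (Each of the 9 component trees on V_i vertices has V_i - 1 edges; summing gives V - C = 80 - 9 = 71)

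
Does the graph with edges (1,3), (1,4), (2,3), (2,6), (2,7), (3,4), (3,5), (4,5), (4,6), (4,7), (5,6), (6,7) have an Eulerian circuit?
No (4 vertices have odd degree: {2, 4, 5, 7}; Eulerian circuit requires 0)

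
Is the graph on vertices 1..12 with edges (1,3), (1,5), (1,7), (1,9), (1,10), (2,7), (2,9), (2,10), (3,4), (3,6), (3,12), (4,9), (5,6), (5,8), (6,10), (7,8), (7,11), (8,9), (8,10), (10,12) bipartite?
Yes. Partition: {1, 2, 4, 6, 8, 11, 12}, {3, 5, 7, 9, 10}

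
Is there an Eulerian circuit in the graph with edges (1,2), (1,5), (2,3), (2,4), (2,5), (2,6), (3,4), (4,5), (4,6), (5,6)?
No (2 vertices have odd degree: {2, 6}; Eulerian circuit requires 0)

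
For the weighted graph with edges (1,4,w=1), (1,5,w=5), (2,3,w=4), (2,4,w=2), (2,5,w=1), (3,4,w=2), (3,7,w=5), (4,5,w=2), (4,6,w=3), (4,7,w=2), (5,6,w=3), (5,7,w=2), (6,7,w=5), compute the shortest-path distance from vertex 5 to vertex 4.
2 (path: 5 -> 4; weights 2 = 2)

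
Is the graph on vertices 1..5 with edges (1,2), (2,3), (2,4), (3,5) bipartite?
Yes. Partition: {1, 3, 4}, {2, 5}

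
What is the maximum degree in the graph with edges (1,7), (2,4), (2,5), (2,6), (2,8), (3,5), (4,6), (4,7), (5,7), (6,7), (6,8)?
4 (attained at vertices 2, 6, 7)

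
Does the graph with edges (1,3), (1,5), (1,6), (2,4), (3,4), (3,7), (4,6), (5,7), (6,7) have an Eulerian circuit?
No (6 vertices have odd degree: {1, 2, 3, 4, 6, 7}; Eulerian circuit requires 0)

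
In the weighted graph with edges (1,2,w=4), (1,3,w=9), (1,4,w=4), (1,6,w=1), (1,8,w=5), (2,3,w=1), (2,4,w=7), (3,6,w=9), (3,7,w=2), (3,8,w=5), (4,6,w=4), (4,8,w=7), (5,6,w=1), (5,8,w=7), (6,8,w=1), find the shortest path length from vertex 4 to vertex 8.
5 (path: 4 -> 6 -> 8; weights 4 + 1 = 5)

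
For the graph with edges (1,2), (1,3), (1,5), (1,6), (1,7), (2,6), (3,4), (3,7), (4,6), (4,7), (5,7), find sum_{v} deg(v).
22 (handshake: sum of degrees = 2|E| = 2 x 11 = 22)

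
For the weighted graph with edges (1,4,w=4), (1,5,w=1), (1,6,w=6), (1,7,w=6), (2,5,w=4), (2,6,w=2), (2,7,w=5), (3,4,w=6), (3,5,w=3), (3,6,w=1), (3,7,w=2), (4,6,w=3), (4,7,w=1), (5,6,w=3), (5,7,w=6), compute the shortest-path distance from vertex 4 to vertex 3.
3 (path: 4 -> 7 -> 3; weights 1 + 2 = 3)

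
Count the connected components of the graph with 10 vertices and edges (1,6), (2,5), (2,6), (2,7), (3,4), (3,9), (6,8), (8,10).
2 (components: {1, 2, 5, 6, 7, 8, 10}, {3, 4, 9})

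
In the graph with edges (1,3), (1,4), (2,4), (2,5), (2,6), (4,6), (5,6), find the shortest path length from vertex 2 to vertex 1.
2 (path: 2 -> 4 -> 1, 2 edges)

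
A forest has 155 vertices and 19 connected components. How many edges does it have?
136 (Each of the 19 component trees on V_i vertices has V_i - 1 edges; summing gives V - C = 155 - 19 = 136)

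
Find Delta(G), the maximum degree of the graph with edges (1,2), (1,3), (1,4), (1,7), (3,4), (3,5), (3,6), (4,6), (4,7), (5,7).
4 (attained at vertices 1, 3, 4)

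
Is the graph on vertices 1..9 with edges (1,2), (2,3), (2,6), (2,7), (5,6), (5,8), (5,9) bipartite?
Yes. Partition: {1, 3, 4, 6, 7, 8, 9}, {2, 5}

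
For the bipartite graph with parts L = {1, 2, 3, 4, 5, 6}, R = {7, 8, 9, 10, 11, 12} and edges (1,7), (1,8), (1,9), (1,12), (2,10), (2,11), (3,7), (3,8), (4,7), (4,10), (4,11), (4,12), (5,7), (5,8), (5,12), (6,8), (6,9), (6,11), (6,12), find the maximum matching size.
6 (matching: (1,12), (2,11), (3,8), (4,10), (5,7), (6,9); upper bound min(|L|,|R|) = min(6,6) = 6)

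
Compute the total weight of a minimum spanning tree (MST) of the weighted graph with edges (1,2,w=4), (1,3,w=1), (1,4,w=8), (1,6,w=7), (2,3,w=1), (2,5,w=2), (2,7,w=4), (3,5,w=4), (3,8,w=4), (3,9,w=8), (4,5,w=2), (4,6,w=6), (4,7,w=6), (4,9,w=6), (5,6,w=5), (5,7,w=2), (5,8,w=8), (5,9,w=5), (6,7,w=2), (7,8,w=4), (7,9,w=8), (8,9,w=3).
17 (MST edges: (1,3,w=1), (2,3,w=1), (2,5,w=2), (3,8,w=4), (4,5,w=2), (5,7,w=2), (6,7,w=2), (8,9,w=3); sum of weights 1 + 1 + 2 + 4 + 2 + 2 + 2 + 3 = 17)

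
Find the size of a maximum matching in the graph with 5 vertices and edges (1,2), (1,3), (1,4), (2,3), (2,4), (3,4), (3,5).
2 (matching: (1,4), (3,5); upper bound floor(n/2) = floor(5/2) = 2)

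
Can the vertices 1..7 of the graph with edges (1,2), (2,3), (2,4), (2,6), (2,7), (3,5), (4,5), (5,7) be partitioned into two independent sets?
Yes. Partition: {1, 3, 4, 6, 7}, {2, 5}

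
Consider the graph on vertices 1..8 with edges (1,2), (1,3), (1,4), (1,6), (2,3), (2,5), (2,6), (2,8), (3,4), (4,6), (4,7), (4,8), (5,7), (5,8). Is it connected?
Yes (BFS from 1 visits [1, 2, 3, 4, 6, 5, 8, 7] — all 8 vertices reached)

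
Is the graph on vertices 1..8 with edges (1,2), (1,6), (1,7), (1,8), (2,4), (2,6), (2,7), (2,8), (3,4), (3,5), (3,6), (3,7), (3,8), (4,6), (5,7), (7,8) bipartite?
No (odd cycle of length 3: 6 -> 1 -> 2 -> 6)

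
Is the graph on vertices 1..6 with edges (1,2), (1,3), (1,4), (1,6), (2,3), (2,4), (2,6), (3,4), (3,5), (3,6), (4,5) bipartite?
No (odd cycle of length 3: 4 -> 1 -> 3 -> 4)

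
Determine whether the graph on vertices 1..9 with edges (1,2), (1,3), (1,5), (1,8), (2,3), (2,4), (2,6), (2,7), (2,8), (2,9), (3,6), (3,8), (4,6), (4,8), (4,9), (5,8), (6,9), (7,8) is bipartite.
No (odd cycle of length 3: 2 -> 1 -> 8 -> 2)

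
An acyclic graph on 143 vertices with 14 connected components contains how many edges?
129 (Each of the 14 component trees on V_i vertices has V_i - 1 edges; summing gives V - C = 143 - 14 = 129)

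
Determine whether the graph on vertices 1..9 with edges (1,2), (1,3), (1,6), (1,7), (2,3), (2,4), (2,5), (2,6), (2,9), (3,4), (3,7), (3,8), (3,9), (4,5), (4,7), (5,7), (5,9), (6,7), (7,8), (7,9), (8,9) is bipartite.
No (odd cycle of length 3: 3 -> 1 -> 2 -> 3)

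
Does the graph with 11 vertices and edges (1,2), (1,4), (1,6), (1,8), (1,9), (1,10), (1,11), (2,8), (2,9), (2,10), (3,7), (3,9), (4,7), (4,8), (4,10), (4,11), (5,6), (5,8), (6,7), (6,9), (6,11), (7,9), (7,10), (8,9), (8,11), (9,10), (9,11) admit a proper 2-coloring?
No (odd cycle of length 3: 6 -> 1 -> 9 -> 6)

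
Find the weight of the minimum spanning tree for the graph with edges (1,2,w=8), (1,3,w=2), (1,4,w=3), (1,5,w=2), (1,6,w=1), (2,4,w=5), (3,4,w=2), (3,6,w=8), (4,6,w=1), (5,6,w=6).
11 (MST edges: (1,3,w=2), (1,5,w=2), (1,6,w=1), (2,4,w=5), (4,6,w=1); sum of weights 2 + 2 + 1 + 5 + 1 = 11)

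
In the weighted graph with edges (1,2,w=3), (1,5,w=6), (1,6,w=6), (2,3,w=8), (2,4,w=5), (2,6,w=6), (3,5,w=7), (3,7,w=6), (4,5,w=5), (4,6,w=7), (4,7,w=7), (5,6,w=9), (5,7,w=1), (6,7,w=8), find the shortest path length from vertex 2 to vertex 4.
5 (path: 2 -> 4; weights 5 = 5)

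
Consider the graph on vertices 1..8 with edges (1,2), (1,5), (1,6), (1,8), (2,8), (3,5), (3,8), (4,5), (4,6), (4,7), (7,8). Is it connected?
Yes (BFS from 1 visits [1, 2, 5, 6, 8, 3, 4, 7] — all 8 vertices reached)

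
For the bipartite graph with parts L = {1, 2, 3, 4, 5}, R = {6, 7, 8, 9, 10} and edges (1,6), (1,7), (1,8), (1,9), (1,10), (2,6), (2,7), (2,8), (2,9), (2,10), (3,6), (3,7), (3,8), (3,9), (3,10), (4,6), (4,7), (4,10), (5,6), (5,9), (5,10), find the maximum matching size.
5 (matching: (1,10), (2,9), (3,8), (4,7), (5,6); upper bound min(|L|,|R|) = min(5,5) = 5)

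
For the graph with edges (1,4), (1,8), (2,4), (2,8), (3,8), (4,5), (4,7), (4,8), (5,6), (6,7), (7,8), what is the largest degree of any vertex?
5 (attained at vertices 4, 8)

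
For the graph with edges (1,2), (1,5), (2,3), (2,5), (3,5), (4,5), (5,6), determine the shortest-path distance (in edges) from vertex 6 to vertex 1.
2 (path: 6 -> 5 -> 1, 2 edges)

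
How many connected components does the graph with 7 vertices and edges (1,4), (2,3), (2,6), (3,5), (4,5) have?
2 (components: {1, 2, 3, 4, 5, 6}, {7})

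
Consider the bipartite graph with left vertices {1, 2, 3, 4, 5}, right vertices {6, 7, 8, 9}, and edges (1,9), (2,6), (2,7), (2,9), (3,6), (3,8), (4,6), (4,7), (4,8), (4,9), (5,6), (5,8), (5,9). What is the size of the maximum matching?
4 (matching: (1,9), (2,7), (3,8), (4,6); upper bound min(|L|,|R|) = min(5,4) = 4)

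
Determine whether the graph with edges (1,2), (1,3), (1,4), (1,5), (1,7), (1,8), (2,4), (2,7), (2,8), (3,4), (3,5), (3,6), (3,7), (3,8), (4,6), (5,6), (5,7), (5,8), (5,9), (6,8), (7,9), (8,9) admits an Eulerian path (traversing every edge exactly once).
Yes (the graph is connected and exactly 2 vertices have odd degree: {7, 9}; any Eulerian path must start and end at those)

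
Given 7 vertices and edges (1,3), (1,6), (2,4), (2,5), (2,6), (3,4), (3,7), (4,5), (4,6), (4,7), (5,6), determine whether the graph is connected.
Yes (BFS from 1 visits [1, 3, 6, 4, 7, 2, 5] — all 7 vertices reached)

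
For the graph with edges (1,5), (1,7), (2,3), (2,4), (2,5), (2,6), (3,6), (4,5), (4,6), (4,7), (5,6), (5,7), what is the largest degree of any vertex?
5 (attained at vertex 5)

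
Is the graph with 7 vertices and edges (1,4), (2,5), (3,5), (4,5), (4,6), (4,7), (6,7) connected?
Yes (BFS from 1 visits [1, 4, 5, 6, 7, 2, 3] — all 7 vertices reached)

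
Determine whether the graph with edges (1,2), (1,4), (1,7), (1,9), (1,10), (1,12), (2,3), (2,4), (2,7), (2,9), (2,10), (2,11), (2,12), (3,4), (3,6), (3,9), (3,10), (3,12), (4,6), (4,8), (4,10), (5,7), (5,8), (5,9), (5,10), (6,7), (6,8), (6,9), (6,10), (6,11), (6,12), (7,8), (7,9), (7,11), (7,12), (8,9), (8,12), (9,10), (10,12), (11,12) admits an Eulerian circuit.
Yes (the graph is connected and all 12 vertices have even degree)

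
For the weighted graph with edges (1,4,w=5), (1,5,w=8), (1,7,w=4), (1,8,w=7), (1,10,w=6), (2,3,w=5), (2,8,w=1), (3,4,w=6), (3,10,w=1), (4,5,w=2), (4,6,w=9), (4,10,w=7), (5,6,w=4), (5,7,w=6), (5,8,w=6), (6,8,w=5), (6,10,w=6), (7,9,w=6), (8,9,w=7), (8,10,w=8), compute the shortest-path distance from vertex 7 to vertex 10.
10 (path: 7 -> 1 -> 10; weights 4 + 6 = 10)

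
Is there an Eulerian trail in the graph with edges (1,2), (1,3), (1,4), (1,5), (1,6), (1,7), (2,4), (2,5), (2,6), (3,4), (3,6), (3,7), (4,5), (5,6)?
Yes — and in fact it has an Eulerian circuit (the graph is connected and all 7 vertices have even degree)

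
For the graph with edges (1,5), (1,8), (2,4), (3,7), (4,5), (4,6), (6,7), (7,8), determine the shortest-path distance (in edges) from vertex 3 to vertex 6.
2 (path: 3 -> 7 -> 6, 2 edges)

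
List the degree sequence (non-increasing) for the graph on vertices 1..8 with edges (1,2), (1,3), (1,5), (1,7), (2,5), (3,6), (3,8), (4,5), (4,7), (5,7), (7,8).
[4, 4, 4, 3, 2, 2, 2, 1] (degrees: deg(1)=4, deg(2)=2, deg(3)=3, deg(4)=2, deg(5)=4, deg(6)=1, deg(7)=4, deg(8)=2)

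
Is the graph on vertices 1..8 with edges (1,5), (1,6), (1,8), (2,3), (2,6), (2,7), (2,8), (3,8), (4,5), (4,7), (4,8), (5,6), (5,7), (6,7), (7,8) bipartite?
No (odd cycle of length 3: 6 -> 1 -> 5 -> 6)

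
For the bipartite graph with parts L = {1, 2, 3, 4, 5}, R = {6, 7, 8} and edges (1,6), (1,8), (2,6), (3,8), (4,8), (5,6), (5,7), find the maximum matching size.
3 (matching: (1,8), (2,6), (5,7); upper bound min(|L|,|R|) = min(5,3) = 3)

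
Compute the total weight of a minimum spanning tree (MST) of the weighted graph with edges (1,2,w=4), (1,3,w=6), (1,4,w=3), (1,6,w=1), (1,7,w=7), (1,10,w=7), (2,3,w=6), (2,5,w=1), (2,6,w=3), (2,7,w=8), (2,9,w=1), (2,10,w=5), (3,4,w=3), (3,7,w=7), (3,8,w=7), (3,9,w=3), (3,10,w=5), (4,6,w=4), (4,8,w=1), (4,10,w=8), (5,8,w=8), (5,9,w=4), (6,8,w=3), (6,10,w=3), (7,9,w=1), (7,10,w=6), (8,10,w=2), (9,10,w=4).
16 (MST edges: (1,4,w=3), (1,6,w=1), (2,5,w=1), (2,6,w=3), (2,9,w=1), (3,4,w=3), (4,8,w=1), (7,9,w=1), (8,10,w=2); sum of weights 3 + 1 + 1 + 3 + 1 + 3 + 1 + 1 + 2 = 16)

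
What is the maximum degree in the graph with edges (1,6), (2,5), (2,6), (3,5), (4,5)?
3 (attained at vertex 5)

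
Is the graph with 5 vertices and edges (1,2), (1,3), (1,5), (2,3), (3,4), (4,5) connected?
Yes (BFS from 1 visits [1, 2, 3, 5, 4] — all 5 vertices reached)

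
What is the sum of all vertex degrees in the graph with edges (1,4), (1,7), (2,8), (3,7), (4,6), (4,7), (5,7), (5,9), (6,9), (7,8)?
20 (handshake: sum of degrees = 2|E| = 2 x 10 = 20)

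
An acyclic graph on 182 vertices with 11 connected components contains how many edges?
171 (Each of the 11 component trees on V_i vertices has V_i - 1 edges; summing gives V - C = 182 - 11 = 171)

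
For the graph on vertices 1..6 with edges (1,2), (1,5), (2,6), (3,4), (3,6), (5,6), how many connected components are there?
1 (components: {1, 2, 3, 4, 5, 6})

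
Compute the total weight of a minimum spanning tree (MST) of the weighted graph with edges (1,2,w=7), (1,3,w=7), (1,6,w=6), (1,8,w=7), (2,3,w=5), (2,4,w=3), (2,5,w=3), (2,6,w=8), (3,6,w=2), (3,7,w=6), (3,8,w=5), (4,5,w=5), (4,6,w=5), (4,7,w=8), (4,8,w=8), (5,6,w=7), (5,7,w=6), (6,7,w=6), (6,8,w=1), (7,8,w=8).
26 (MST edges: (1,6,w=6), (2,3,w=5), (2,4,w=3), (2,5,w=3), (3,6,w=2), (3,7,w=6), (6,8,w=1); sum of weights 6 + 5 + 3 + 3 + 2 + 6 + 1 = 26)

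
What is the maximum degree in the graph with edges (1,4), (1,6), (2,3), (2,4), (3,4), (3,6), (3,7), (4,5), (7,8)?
4 (attained at vertices 3, 4)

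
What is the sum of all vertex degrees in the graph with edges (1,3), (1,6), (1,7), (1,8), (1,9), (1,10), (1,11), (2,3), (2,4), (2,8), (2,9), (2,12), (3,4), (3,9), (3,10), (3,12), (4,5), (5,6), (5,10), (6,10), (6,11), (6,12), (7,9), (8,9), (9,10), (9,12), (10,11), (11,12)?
56 (handshake: sum of degrees = 2|E| = 2 x 28 = 56)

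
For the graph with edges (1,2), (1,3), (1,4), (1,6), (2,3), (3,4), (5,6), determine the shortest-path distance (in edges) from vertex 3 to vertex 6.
2 (path: 3 -> 1 -> 6, 2 edges)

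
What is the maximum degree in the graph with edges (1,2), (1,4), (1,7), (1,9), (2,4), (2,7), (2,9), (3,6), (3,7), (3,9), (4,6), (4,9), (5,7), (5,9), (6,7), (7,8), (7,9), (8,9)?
7 (attained at vertices 7, 9)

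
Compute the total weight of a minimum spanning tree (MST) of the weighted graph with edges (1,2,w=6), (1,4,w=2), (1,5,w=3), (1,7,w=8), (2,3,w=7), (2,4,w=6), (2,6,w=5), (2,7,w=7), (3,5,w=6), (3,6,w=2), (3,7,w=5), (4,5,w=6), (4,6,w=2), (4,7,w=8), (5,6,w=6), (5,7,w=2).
16 (MST edges: (1,4,w=2), (1,5,w=3), (2,6,w=5), (3,6,w=2), (4,6,w=2), (5,7,w=2); sum of weights 2 + 3 + 5 + 2 + 2 + 2 = 16)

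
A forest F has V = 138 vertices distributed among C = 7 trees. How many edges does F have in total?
131 (Each of the 7 component trees on V_i vertices has V_i - 1 edges; summing gives V - C = 138 - 7 = 131)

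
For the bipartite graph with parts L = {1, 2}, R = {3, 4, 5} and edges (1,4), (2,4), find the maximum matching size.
1 (matching: (1,4); upper bound min(|L|,|R|) = min(2,3) = 2)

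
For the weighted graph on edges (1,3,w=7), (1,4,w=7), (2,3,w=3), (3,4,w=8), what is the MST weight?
17 (MST edges: (1,3,w=7), (1,4,w=7), (2,3,w=3); sum of weights 7 + 7 + 3 = 17)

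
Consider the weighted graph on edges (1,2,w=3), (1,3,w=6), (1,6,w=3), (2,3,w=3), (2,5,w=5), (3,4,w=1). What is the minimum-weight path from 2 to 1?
3 (path: 2 -> 1; weights 3 = 3)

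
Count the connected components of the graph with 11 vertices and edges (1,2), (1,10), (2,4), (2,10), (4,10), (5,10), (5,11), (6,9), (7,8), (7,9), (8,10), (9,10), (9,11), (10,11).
2 (components: {1, 2, 4, 5, 6, 7, 8, 9, 10, 11}, {3})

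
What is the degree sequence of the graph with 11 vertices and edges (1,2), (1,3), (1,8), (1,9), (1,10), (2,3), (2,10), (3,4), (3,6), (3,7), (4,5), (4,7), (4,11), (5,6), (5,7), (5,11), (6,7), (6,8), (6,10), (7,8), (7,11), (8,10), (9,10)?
[6, 5, 5, 5, 5, 4, 4, 4, 3, 3, 2] (degrees: deg(1)=5, deg(2)=3, deg(3)=5, deg(4)=4, deg(5)=4, deg(6)=5, deg(7)=6, deg(8)=4, deg(9)=2, deg(10)=5, deg(11)=3)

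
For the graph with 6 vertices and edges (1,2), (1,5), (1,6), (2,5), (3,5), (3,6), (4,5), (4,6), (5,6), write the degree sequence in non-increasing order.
[5, 4, 3, 2, 2, 2] (degrees: deg(1)=3, deg(2)=2, deg(3)=2, deg(4)=2, deg(5)=5, deg(6)=4)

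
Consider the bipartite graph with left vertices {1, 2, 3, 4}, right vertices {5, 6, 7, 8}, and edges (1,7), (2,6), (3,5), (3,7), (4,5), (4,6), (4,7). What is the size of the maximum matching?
3 (matching: (1,7), (2,6), (3,5); upper bound min(|L|,|R|) = min(4,4) = 4)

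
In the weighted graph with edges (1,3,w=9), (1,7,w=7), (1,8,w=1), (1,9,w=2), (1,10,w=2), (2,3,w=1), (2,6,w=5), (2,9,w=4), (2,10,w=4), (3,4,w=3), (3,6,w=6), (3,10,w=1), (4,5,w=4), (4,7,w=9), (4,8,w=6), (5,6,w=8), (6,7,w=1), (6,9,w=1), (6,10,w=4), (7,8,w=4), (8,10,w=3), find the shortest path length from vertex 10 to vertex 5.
8 (path: 10 -> 3 -> 4 -> 5; weights 1 + 3 + 4 = 8)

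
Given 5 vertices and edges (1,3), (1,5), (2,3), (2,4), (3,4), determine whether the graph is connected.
Yes (BFS from 1 visits [1, 3, 5, 2, 4] — all 5 vertices reached)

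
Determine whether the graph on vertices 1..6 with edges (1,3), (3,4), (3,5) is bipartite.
Yes. Partition: {1, 2, 4, 5, 6}, {3}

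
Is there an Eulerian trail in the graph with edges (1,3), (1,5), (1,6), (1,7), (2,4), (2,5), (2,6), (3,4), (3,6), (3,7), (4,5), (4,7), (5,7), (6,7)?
Yes (the graph is connected and exactly 2 vertices have odd degree: {2, 7}; any Eulerian path must start and end at those)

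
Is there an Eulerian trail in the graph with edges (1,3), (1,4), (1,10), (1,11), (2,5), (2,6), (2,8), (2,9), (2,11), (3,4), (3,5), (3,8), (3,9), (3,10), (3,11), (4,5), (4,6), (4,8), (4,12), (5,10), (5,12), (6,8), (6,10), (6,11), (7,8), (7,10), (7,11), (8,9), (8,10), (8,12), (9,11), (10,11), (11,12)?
No (6 vertices have odd degree: {2, 3, 5, 6, 7, 10}; Eulerian path requires 0 or 2)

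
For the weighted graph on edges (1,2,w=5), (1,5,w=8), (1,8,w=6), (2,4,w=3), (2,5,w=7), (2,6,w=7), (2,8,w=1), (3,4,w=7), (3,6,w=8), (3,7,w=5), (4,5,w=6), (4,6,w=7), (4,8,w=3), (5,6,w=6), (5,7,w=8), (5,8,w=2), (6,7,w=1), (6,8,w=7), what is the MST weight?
23 (MST edges: (1,2,w=5), (2,4,w=3), (2,8,w=1), (3,7,w=5), (5,6,w=6), (5,8,w=2), (6,7,w=1); sum of weights 5 + 3 + 1 + 5 + 6 + 2 + 1 = 23)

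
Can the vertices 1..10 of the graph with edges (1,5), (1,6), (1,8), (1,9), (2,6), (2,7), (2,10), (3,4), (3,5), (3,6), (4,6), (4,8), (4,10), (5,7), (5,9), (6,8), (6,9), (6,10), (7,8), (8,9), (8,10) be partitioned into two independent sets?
No (odd cycle of length 3: 6 -> 1 -> 8 -> 6)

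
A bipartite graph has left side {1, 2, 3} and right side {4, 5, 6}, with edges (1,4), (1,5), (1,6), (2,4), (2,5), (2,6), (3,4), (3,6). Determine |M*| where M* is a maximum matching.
3 (matching: (1,6), (2,5), (3,4); upper bound min(|L|,|R|) = min(3,3) = 3)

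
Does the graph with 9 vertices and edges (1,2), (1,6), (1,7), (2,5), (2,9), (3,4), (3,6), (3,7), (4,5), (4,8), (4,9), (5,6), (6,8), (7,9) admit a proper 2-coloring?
Yes. Partition: {1, 3, 5, 8, 9}, {2, 4, 6, 7}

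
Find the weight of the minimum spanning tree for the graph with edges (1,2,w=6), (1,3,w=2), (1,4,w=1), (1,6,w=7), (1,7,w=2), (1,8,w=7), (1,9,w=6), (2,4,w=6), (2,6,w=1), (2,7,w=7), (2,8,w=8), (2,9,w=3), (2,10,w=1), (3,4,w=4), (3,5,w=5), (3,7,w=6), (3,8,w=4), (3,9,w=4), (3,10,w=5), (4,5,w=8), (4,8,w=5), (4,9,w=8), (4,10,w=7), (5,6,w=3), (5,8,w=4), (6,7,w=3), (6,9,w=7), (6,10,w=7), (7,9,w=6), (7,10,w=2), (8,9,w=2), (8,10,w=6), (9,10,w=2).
16 (MST edges: (1,3,w=2), (1,4,w=1), (1,7,w=2), (2,6,w=1), (2,10,w=1), (5,6,w=3), (7,10,w=2), (8,9,w=2), (9,10,w=2); sum of weights 2 + 1 + 2 + 1 + 1 + 3 + 2 + 2 + 2 = 16)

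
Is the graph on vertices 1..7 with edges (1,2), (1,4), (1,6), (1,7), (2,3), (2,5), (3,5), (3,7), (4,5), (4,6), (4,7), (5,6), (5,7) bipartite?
No (odd cycle of length 3: 7 -> 1 -> 4 -> 7)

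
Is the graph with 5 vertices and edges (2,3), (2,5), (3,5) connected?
No, it has 3 components: {1}, {2, 3, 5}, {4}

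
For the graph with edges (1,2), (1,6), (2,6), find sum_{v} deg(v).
6 (handshake: sum of degrees = 2|E| = 2 x 3 = 6)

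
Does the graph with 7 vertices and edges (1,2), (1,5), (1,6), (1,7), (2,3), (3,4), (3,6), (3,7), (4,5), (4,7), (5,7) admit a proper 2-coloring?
No (odd cycle of length 3: 5 -> 1 -> 7 -> 5)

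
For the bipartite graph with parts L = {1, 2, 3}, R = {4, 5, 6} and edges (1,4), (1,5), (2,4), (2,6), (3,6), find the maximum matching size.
3 (matching: (1,5), (2,4), (3,6); upper bound min(|L|,|R|) = min(3,3) = 3)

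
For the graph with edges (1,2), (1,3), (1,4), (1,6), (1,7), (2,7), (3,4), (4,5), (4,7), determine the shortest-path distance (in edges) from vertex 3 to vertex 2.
2 (path: 3 -> 1 -> 2, 2 edges)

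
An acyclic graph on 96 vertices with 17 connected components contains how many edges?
79 (Each of the 17 component trees on V_i vertices has V_i - 1 edges; summing gives V - C = 96 - 17 = 79)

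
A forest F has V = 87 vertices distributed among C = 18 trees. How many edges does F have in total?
69 (Each of the 18 component trees on V_i vertices has V_i - 1 edges; summing gives V - C = 87 - 18 = 69)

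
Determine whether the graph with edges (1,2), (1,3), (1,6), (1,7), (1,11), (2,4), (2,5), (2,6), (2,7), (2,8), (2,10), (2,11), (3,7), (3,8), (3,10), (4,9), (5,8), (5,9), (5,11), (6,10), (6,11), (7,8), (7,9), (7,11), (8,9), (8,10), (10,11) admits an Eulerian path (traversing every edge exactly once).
Yes (the graph is connected and exactly 2 vertices have odd degree: {1, 10}; any Eulerian path must start and end at those)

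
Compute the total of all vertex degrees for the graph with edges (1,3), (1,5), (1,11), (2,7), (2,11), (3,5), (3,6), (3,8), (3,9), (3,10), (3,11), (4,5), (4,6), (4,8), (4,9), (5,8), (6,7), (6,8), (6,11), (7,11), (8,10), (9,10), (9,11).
46 (handshake: sum of degrees = 2|E| = 2 x 23 = 46)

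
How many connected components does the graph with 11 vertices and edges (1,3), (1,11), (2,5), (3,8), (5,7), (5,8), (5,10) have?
4 (components: {1, 2, 3, 5, 7, 8, 10, 11}, {4}, {6}, {9})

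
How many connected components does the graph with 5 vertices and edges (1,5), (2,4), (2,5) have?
2 (components: {1, 2, 4, 5}, {3})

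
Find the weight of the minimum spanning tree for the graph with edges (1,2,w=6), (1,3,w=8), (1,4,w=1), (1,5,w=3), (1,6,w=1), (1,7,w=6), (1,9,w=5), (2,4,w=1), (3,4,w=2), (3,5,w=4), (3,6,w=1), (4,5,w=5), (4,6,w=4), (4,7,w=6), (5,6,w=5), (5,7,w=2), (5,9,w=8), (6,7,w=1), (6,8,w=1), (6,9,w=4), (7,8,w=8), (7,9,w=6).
12 (MST edges: (1,4,w=1), (1,6,w=1), (2,4,w=1), (3,6,w=1), (5,7,w=2), (6,7,w=1), (6,8,w=1), (6,9,w=4); sum of weights 1 + 1 + 1 + 1 + 2 + 1 + 1 + 4 = 12)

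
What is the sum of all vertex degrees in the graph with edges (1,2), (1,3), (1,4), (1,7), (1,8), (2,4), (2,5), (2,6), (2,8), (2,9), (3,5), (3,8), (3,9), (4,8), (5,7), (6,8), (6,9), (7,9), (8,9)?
38 (handshake: sum of degrees = 2|E| = 2 x 19 = 38)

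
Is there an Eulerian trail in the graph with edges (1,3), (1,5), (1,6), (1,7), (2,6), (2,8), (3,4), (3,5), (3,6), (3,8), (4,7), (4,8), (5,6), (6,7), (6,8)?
No (4 vertices have odd degree: {3, 4, 5, 7}; Eulerian path requires 0 or 2)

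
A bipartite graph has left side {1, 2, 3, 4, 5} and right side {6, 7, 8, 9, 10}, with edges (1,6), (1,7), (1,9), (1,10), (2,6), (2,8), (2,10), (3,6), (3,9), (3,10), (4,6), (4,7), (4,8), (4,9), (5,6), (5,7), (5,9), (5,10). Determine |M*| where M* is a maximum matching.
5 (matching: (1,10), (2,8), (3,9), (4,7), (5,6); upper bound min(|L|,|R|) = min(5,5) = 5)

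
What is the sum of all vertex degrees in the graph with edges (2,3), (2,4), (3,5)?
6 (handshake: sum of degrees = 2|E| = 2 x 3 = 6)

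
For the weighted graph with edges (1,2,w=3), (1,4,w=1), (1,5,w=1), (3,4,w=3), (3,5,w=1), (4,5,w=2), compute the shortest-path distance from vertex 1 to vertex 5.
1 (path: 1 -> 5; weights 1 = 1)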